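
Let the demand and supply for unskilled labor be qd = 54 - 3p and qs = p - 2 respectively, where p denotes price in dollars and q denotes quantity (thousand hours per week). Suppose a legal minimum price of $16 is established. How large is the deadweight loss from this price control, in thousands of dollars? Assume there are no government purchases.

24

Without the control the market clears where 54 - 3p = p - 2, i.e. p* = 14 and q* = 12.
Because the floor (16) lies above the market-clearing price, it is binding.
At p = 16: qd = 54 - 3·16 = 6 and qs = 16 - 2 = 14.
Quantity traded falls to 6. At q = 6 the demand price is (54 - 6)/3 = 16 and the supply price is 2 + 6 = 8.
Deadweight loss = ½ · (16 - 8) · (12 - 6) = ½ · 8 · 6 = 24.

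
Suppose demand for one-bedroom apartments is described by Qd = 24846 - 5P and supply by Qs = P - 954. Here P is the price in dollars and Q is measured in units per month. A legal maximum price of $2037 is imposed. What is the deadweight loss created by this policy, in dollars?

3072701.4

Equilibrium: 24846 - 5P = P - 954, so 25800 = 6P and P* = 4300, Q* = 3346.
Since 2037 < 4300, the ceiling is binding.
At P = 2037: Qd = 24846 - 5·2037 = 14661 and Qs = 2037 - 954 = 1083.
Quantity traded falls to 1083. At Q = 1083 the demand price is (24846 - 1083)/5 = 4752.6 and the supply price is 954 + 1083 = 2037.
Deadweight loss = ½ · (4752.6 - 2037) · (3346 - 1083) = ½ · 2715.6 · 2263 = 3072701.4.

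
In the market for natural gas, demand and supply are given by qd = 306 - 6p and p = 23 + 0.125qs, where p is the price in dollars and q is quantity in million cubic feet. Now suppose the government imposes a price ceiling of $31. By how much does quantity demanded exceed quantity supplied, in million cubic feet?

Rearranging supply gives qs = 8p - 184. Without the control the market clears where 306 - 6p = 8p - 184, i.e. p* = 35 and q* = 96.
Because the ceiling (31) lies below the market-clearing price, it is binding.
At p = 31: qd = 306 - 6·31 = 120 and qs = 8·31 - 184 = 64.
Shortage = qd - qs = 120 - 64 = 56.

56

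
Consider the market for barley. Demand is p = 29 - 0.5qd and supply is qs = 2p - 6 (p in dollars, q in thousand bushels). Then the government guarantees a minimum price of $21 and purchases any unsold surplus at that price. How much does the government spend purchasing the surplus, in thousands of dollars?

Rearranging demand gives qd = 58 - 2p. Equilibrium: 58 - 2p = 2p - 6, so 64 = 4p and p* = 16, q* = 26.
Since 21 > 16, the floor is binding.
At p = 21: qd = 58 - 2·21 = 16 and qs = 2·21 - 6 = 36.
Surplus = qs - qd = 20.
Government expenditure = surplus × support price = 20 × 21 = 420.

420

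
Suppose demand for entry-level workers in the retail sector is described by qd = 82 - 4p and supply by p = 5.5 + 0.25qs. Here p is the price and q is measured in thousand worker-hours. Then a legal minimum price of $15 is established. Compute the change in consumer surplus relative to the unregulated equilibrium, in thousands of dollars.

Rearranging supply gives qs = 4p - 22. In a free market, 82 - 4p = 4p - 22 gives the equilibrium p* = 13, q* = 30.
Since 15 > 13, the floor is binding.
At p = 15: qd = 82 - 4·15 = 22 and qs = 4·15 - 22 = 38.
Consumer surplus without the control is ½ · (20.5 - 13) · 30 = 112.5.
With the floor, consumers buy 22 units at 15, so CS = ½ · (20.5 - 15) · 22 = 60.5.
Change in consumer surplus = 60.5 - 112.5 = -52.

-52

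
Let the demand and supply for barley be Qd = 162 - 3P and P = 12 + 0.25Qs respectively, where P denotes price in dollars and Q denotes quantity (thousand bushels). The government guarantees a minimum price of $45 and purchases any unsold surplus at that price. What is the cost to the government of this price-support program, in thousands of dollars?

4725

Rearranging supply gives Qs = 4P - 48. Equilibrium: 162 - 3P = 4P - 48, so 210 = 7P and P* = 30, Q* = 72.
Because the floor (45) lies above the market-clearing price, it is binding.
At P = 45: Qd = 162 - 3·45 = 27 and Qs = 4·45 - 48 = 132.
Surplus = Qs - Qd = 105.
Government expenditure = surplus × support price = 105 × 45 = 4725.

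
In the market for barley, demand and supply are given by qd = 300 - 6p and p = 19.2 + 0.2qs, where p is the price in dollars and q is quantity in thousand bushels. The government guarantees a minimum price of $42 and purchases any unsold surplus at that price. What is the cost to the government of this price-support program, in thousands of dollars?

2772

Rearranging supply gives qs = 5p - 96. Setting quantity demanded equal to quantity supplied, 300 - 6p = 5p - 96, gives p* = 36 and q* = 84.
Because the floor (42) lies above the market-clearing price, it is binding.
At p = 42: qd = 300 - 6·42 = 48 and qs = 5·42 - 96 = 114.
Surplus = qs - qd = 66.
Government expenditure = surplus × support price = 66 × 42 = 2772.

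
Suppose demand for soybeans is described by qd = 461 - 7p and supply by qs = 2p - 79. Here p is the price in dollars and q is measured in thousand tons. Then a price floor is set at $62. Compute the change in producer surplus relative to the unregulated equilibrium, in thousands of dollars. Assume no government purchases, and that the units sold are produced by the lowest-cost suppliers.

5

Equilibrium: 461 - 7p = 2p - 79, so 540 = 9p and p* = 60, q* = 41.
The floor of 62 is above the equilibrium price 60, so it binds.
At p = 62: qd = 461 - 7·62 = 27 and qs = 2·62 - 79 = 45.
Producer surplus without the control is ½ · (60 - 39.5) · 41 = 420.25.
With the floor, 27 units are sold at 62. The supply price at q = 27 is 53, so PS = ½ · [(62 - 39.5) + (62 - 53)] · 27 = 425.25.
Change in producer surplus = 425.25 - 420.25 = 5.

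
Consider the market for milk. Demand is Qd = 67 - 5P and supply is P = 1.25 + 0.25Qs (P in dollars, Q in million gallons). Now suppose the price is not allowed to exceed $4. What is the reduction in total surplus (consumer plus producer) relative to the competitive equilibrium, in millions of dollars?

Rearranging supply gives Qs = 4P - 5. Without the control the market clears where 67 - 5P = 4P - 5, i.e. P* = 8 and Q* = 27.
The ceiling of 4 is below the equilibrium price 8, so it binds.
At P = 4: Qd = 67 - 5·4 = 47 and Qs = 4·4 - 5 = 11.
Quantity traded falls to 11. At Q = 11 the demand price is (67 - 11)/5 = 11.2 and the supply price is (5 + 11)/4 = 4.
Deadweight loss = ½ · (11.2 - 4) · (27 - 11) = ½ · 7.2 · 16 = 57.6.

57.6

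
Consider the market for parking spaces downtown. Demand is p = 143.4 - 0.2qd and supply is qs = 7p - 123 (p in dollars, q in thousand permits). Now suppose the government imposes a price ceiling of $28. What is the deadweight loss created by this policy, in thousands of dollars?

Rearranging demand gives qd = 717 - 5p. Without the control the market clears where 717 - 5p = 7p - 123, i.e. p* = 70 and q* = 367.
Since 28 < 70, the ceiling is binding.
At p = 28: qd = 717 - 5·28 = 577 and qs = 7·28 - 123 = 73.
Quantity traded falls to 73. At q = 73 the demand price is (717 - 73)/5 = 128.8 and the supply price is (123 + 73)/7 = 28.
Deadweight loss = ½ · (128.8 - 28) · (367 - 73) = ½ · 100.8 · 294 = 14817.6.

14817.6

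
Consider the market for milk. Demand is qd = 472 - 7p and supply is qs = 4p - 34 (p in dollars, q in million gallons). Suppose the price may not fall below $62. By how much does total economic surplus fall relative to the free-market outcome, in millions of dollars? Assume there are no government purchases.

Equilibrium: 472 - 7p = 4p - 34, so 506 = 11p and p* = 46, q* = 150.
Since 62 > 46, the floor is binding.
At p = 62: qd = 472 - 7·62 = 38 and qs = 4·62 - 34 = 214.
Quantity traded falls to 38. At q = 38 the demand price is (472 - 38)/7 = 62 and the supply price is (34 + 38)/4 = 18.
Deadweight loss = ½ · (62 - 18) · (150 - 38) = ½ · 44 · 112 = 2464.

2464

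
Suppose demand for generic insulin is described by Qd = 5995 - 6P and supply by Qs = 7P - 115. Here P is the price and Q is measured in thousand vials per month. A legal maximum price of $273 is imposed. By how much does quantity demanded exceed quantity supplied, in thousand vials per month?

2561

In a free market, 5995 - 6P = 7P - 115 gives the equilibrium P* = 470, Q* = 3175.
Since 273 < 470, the ceiling is binding.
At P = 273: Qd = 5995 - 6·273 = 4357 and Qs = 7·273 - 115 = 1796.
Shortage = Qd - Qs = 4357 - 1796 = 2561.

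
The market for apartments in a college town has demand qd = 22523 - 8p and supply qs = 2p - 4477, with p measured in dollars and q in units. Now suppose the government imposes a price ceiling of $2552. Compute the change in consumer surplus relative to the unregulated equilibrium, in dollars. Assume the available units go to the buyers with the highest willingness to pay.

87320

Without the control the market clears where 22523 - 8p = 2p - 4477, i.e. p* = 2700 and q* = 923.
The ceiling of 2552 is below the equilibrium price 2700, so it binds.
At p = 2552: qd = 22523 - 8·2552 = 2107 and qs = 2·2552 - 4477 = 627.
Consumer surplus without the control is ½ · (2815.375 - 2700) · 923 = 53245.5625.
With the ceiling, 627 units are sold at 2552 (assume they go to the highest-value buyers). The demand price at q = 627 is 2737, so CS = ½ · [(2815.375 - 2552) + (2737 - 2552)] · 627 = 140565.5625.
Change in consumer surplus = 140565.5625 - 53245.5625 = 87320.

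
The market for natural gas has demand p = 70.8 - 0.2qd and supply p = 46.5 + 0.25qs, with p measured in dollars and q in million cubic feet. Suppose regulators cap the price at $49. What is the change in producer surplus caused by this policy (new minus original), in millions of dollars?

-352

Rearranging demand gives qd = 354 - 5p; rearranging supply gives qs = 4p - 186. Without the control the market clears where 354 - 5p = 4p - 186, i.e. p* = 60 and q* = 54.
The ceiling of 49 is below the equilibrium price 60, so it binds.
At p = 49: qd = 354 - 5·49 = 109 and qs = 4·49 - 186 = 10.
Producer surplus without the control is ½ · (60 - 46.5) · 54 = 364.5.
With the ceiling, producers sell 10 units at 49, so PS = ½ · (49 - 46.5) · 10 = 12.5.
Change in producer surplus = 12.5 - 364.5 = -352.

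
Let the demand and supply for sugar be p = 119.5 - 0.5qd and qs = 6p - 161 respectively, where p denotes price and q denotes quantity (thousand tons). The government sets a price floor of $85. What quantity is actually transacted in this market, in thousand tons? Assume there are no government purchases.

69

Rearranging demand gives qd = 239 - 2p. Equilibrium: 239 - 2p = 6p - 161, so 400 = 8p and p* = 50, q* = 139.
The floor of 85 is above the equilibrium price 50, so it binds.
At p = 85: qd = 239 - 2·85 = 69 and qs = 6·85 - 161 = 349.
The quantity actually transacted is the short side, demand: 69.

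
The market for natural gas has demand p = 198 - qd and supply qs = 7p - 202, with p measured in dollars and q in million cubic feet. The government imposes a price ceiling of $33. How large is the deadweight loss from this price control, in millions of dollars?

8092

Rearranging demand gives qd = 198 - p. Equilibrium: 198 - p = 7p - 202, so 400 = 8p and p* = 50, q* = 148.
Since 33 < 50, the ceiling is binding.
At p = 33: qd = 198 - 33 = 165 and qs = 7·33 - 202 = 29.
Quantity traded falls to 29. At q = 29 the demand price is 198 - 29 = 169 and the supply price is (202 + 29)/7 = 33.
Deadweight loss = ½ · (169 - 33) · (148 - 29) = ½ · 136 · 119 = 8092.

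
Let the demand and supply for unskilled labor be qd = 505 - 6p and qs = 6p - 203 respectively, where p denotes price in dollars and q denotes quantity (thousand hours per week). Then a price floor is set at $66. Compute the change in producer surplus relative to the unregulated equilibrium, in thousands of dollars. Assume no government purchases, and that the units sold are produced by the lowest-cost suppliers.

Setting quantity demanded equal to quantity supplied, 505 - 6p = 6p - 203, gives p* = 59 and q* = 151.
The floor of 66 is above the equilibrium price 59, so it binds.
At p = 66: qd = 505 - 6·66 = 109 and qs = 6·66 - 203 = 193.
Producer surplus without the control is ½ · (59 - 203/6) · 151 = 22801/12.
With the floor, 109 units are sold at 66. The supply price at q = 109 is 52, so PS = ½ · [(66 - 203/6) + (66 - 52)] · 109 = 30193/12.
Change in producer surplus = 30193/12 - 22801/12 = 616.

616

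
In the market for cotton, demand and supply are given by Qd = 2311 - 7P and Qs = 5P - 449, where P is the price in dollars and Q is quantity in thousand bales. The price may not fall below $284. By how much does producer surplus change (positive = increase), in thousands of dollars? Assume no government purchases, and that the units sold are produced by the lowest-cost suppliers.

In a free market, 2311 - 7P = 5P - 449 gives the equilibrium P* = 230, Q* = 701.
Because the floor (284) lies above the market-clearing price, it is binding.
At P = 284: Qd = 2311 - 7·284 = 323 and Qs = 5·284 - 449 = 971.
Producer surplus without the control is ½ · (230 - 89.8) · 701 = 49140.1.
With the floor, 323 units are sold at 284. The supply price at Q = 323 is 154.4, so PS = ½ · [(284 - 89.8) + (284 - 154.4)] · 323 = 52293.7.
Change in producer surplus = 52293.7 - 49140.1 = 3153.6.

3153.6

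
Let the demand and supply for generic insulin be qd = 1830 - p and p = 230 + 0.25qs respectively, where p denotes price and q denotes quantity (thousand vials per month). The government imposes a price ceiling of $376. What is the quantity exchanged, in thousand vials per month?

Rearranging supply gives qs = 4p - 920. In a free market, 1830 - p = 4p - 920 gives the equilibrium p* = 550, q* = 1280.
Since 376 < 550, the ceiling is binding.
At p = 376: qd = 1830 - 376 = 1454 and qs = 4·376 - 920 = 584.
The quantity actually transacted is the short side, supply: 584.

584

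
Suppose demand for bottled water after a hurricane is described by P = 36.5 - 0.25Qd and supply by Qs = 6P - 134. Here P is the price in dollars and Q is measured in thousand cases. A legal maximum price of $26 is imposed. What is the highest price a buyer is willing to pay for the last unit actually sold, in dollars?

31

Rearranging demand gives Qd = 146 - 4P. In a free market, 146 - 4P = 6P - 134 gives the equilibrium P* = 28, Q* = 34.
The ceiling of 26 is below the equilibrium price 28, so it binds.
At P = 26: Qd = 146 - 4·26 = 42 and Qs = 6·26 - 134 = 22.
Only 22 units reach the market. On the demand curve, the marginal buyer's willingness to pay at Q = 22 is (146 - 22)/4 = 31.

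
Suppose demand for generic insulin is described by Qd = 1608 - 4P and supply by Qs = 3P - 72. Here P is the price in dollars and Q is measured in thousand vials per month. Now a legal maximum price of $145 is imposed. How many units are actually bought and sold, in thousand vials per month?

363

In a free market, 1608 - 4P = 3P - 72 gives the equilibrium P* = 240, Q* = 648.
The ceiling of 145 is below the equilibrium price 240, so it binds.
At P = 145: Qd = 1608 - 4·145 = 1028 and Qs = 3·145 - 72 = 363.
The quantity actually transacted is the short side, supply: 363.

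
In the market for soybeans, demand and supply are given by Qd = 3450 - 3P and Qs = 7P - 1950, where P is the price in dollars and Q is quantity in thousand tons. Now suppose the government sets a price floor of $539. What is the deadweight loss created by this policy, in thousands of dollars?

0

Without the control the market clears where 3450 - 3P = 7P - 1950, i.e. P* = 540 and Q* = 1830.
Since 539 is below P* = 540, the floor does not bind and the free-market outcome prevails.
Since the control does not bind, no trades are prevented and deadweight loss is zero.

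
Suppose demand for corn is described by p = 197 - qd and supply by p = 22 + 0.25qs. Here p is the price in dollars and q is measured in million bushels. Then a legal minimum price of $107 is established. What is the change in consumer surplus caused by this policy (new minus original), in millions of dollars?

-5750

Rearranging demand gives qd = 197 - p; rearranging supply gives qs = 4p - 88. Equilibrium: 197 - p = 4p - 88, so 285 = 5p and p* = 57, q* = 140.
Since 107 > 57, the floor is binding.
At p = 107: qd = 197 - 107 = 90 and qs = 4·107 - 88 = 340.
Consumer surplus without the control is ½ · (197 - 57) · 140 = 9800.
With the floor, consumers buy 90 units at 107, so CS = ½ · (197 - 107) · 90 = 4050.
Change in consumer surplus = 4050 - 9800 = -5750.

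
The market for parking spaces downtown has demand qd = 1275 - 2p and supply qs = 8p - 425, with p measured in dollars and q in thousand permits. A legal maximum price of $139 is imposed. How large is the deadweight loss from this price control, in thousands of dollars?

19220

Equilibrium: 1275 - 2p = 8p - 425, so 1700 = 10p and p* = 170, q* = 935.
Since 139 < 170, the ceiling is binding.
At p = 139: qd = 1275 - 2·139 = 997 and qs = 8·139 - 425 = 687.
Quantity traded falls to 687. At q = 687 the demand price is (1275 - 687)/2 = 294 and the supply price is (425 + 687)/8 = 139.
Deadweight loss = ½ · (294 - 139) · (935 - 687) = ½ · 155 · 248 = 19220.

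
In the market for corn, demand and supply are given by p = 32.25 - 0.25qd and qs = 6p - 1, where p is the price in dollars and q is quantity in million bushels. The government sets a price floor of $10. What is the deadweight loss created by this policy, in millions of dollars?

0

Rearranging demand gives qd = 129 - 4p. Setting quantity demanded equal to quantity supplied, 129 - 4p = 6p - 1, gives p* = 13 and q* = 77.
The floor of 10 is below the equilibrium price 13, so it is not binding; the market clears at p* = 13, q* = 77.
Since the control does not bind, no trades are prevented and deadweight loss is zero.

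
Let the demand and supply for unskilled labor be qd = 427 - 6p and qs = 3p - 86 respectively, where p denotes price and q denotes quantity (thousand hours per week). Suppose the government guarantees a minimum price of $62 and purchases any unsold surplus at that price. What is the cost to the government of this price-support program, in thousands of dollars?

In a free market, 427 - 6p = 3p - 86 gives the equilibrium p* = 57, q* = 85.
Since 62 > 57, the floor is binding.
At p = 62: qd = 427 - 6·62 = 55 and qs = 3·62 - 86 = 100.
Surplus = qs - qd = 45.
Government expenditure = surplus × support price = 45 × 62 = 2790.

2790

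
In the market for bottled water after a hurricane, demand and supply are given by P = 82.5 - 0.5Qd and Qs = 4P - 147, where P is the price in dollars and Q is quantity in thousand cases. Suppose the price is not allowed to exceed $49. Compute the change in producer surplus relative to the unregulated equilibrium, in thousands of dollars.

-165

Rearranging demand gives Qd = 165 - 2P. Equilibrium: 165 - 2P = 4P - 147, so 312 = 6P and P* = 52, Q* = 61.
Since 49 < 52, the ceiling is binding.
At P = 49: Qd = 165 - 2·49 = 67 and Qs = 4·49 - 147 = 49.
Producer surplus without the control is ½ · (52 - 36.75) · 61 = 465.125.
With the ceiling, producers sell 49 units at 49, so PS = ½ · (49 - 36.75) · 49 = 300.125.
Change in producer surplus = 300.125 - 465.125 = -165.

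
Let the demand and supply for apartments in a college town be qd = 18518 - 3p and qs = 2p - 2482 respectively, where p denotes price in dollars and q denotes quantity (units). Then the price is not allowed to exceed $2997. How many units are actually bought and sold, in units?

Setting quantity demanded equal to quantity supplied, 18518 - 3p = 2p - 2482, gives p* = 4200 and q* = 5918.
The ceiling of 2997 is below the equilibrium price 4200, so it binds.
At p = 2997: qd = 18518 - 3·2997 = 9527 and qs = 2·2997 - 2482 = 3512.
The quantity actually transacted is the short side, supply: 3512.

3512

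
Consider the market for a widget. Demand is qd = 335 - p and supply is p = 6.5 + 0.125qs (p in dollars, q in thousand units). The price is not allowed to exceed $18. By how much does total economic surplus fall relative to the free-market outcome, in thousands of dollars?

Rearranging supply gives qs = 8p - 52. Equilibrium: 335 - p = 8p - 52, so 387 = 9p and p* = 43, q* = 292.
Since 18 < 43, the ceiling is binding.
At p = 18: qd = 335 - 18 = 317 and qs = 8·18 - 52 = 92.
Quantity traded falls to 92. At q = 92 the demand price is 335 - 92 = 243 and the supply price is (52 + 92)/8 = 18.
Deadweight loss = ½ · (243 - 18) · (292 - 92) = ½ · 225 · 200 = 22500.

22500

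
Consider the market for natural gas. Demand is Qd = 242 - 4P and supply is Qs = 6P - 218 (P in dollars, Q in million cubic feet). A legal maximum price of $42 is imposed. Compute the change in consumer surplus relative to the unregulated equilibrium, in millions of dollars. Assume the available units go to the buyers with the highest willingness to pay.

64

Setting quantity demanded equal to quantity supplied, 242 - 4P = 6P - 218, gives P* = 46 and Q* = 58.
Since 42 < 46, the ceiling is binding.
At P = 42: Qd = 242 - 4·42 = 74 and Qs = 6·42 - 218 = 34.
Consumer surplus without the control is ½ · (60.5 - 46) · 58 = 420.5.
With the ceiling, 34 units are sold at 42 (assume they go to the highest-value buyers). The demand price at Q = 34 is 52, so CS = ½ · [(60.5 - 42) + (52 - 42)] · 34 = 484.5.
Change in consumer surplus = 484.5 - 420.5 = 64.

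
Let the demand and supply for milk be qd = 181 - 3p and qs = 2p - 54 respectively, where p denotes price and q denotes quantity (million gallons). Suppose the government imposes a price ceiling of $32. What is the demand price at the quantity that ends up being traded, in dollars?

Setting quantity demanded equal to quantity supplied, 181 - 3p = 2p - 54, gives p* = 47 and q* = 40.
Because the ceiling (32) lies below the market-clearing price, it is binding.
At p = 32: qd = 181 - 3·32 = 85 and qs = 2·32 - 54 = 10.
Only 10 units reach the market. On the demand curve, the marginal buyer's willingness to pay at q = 10 is (181 - 10)/3 = 57.

57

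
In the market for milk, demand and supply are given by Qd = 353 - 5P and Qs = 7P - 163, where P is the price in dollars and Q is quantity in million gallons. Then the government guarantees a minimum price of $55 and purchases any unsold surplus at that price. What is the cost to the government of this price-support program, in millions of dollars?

Without the control the market clears where 353 - 5P = 7P - 163, i.e. P* = 43 and Q* = 138.
Since 55 > 43, the floor is binding.
At P = 55: Qd = 353 - 5·55 = 78 and Qs = 7·55 - 163 = 222.
Surplus = Qs - Qd = 144.
Government expenditure = surplus × support price = 144 × 55 = 7920.

7920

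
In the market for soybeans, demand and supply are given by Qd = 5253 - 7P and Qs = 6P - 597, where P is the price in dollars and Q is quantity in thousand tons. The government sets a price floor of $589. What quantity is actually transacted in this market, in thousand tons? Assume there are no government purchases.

1130

Without the control the market clears where 5253 - 7P = 6P - 597, i.e. P* = 450 and Q* = 2103.
Since 589 > 450, the floor is binding.
At P = 589: Qd = 5253 - 7·589 = 1130 and Qs = 6·589 - 597 = 2937.
The quantity actually transacted is the short side, demand: 1130.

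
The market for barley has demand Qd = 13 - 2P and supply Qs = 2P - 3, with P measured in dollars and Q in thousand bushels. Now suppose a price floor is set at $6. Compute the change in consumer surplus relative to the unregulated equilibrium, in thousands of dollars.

Equilibrium: 13 - 2P = 2P - 3, so 16 = 4P and P* = 4, Q* = 5.
Since 6 > 4, the floor is binding.
At P = 6: Qd = 13 - 2·6 = 1 and Qs = 2·6 - 3 = 9.
Consumer surplus without the control is ½ · (6.5 - 4) · 5 = 6.25.
With the floor, consumers buy 1 units at 6, so CS = ½ · (6.5 - 6) · 1 = 0.25.
Change in consumer surplus = 0.25 - 6.25 = -6.

-6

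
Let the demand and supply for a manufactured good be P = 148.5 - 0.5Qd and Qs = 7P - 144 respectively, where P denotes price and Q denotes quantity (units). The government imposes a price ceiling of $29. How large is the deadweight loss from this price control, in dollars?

Rearranging demand gives Qd = 297 - 2P. Without the control the market clears where 297 - 2P = 7P - 144, i.e. P* = 49 and Q* = 199.
Since 29 < 49, the ceiling is binding.
At P = 29: Qd = 297 - 2·29 = 239 and Qs = 7·29 - 144 = 59.
Quantity traded falls to 59. At Q = 59 the demand price is (297 - 59)/2 = 119 and the supply price is (144 + 59)/7 = 29.
Deadweight loss = ½ · (119 - 29) · (199 - 59) = ½ · 90 · 140 = 6300.

6300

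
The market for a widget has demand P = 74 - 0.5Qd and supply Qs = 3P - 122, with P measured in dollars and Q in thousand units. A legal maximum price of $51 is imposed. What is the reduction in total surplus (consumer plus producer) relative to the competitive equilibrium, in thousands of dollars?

Rearranging demand gives Qd = 148 - 2P. In a free market, 148 - 2P = 3P - 122 gives the equilibrium P* = 54, Q* = 40.
The ceiling of 51 is below the equilibrium price 54, so it binds.
At P = 51: Qd = 148 - 2·51 = 46 and Qs = 3·51 - 122 = 31.
Quantity traded falls to 31. At Q = 31 the demand price is (148 - 31)/2 = 58.5 and the supply price is (122 + 31)/3 = 51.
Deadweight loss = ½ · (58.5 - 51) · (40 - 31) = ½ · 7.5 · 9 = 33.75.

33.75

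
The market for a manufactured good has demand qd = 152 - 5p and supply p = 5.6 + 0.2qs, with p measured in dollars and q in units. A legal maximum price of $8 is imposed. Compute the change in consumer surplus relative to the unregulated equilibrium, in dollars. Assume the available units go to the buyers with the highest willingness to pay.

Rearranging supply gives qs = 5p - 28. Equilibrium: 152 - 5p = 5p - 28, so 180 = 10p and p* = 18, q* = 62.
Because the ceiling (8) lies below the market-clearing price, it is binding.
At p = 8: qd = 152 - 5·8 = 112 and qs = 5·8 - 28 = 12.
Consumer surplus without the control is ½ · (30.4 - 18) · 62 = 384.4.
With the ceiling, 12 units are sold at 8 (assume they go to the highest-value buyers). The demand price at q = 12 is 28, so CS = ½ · [(30.4 - 8) + (28 - 8)] · 12 = 254.4.
Change in consumer surplus = 254.4 - 384.4 = -130.

-130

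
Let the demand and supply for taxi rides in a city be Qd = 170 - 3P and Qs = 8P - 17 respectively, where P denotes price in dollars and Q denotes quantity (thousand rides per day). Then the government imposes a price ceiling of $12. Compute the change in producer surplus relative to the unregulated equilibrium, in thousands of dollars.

-495

Setting quantity demanded equal to quantity supplied, 170 - 3P = 8P - 17, gives P* = 17 and Q* = 119.
Since 12 < 17, the ceiling is binding.
At P = 12: Qd = 170 - 3·12 = 134 and Qs = 8·12 - 17 = 79.
Producer surplus without the control is ½ · (17 - 2.125) · 119 = 885.0625.
With the ceiling, producers sell 79 units at 12, so PS = ½ · (12 - 2.125) · 79 = 390.0625.
Change in producer surplus = 390.0625 - 885.0625 = -495.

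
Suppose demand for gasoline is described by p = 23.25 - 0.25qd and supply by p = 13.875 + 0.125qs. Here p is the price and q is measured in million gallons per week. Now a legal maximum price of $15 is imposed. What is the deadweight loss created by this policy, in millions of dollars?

48

Rearranging demand gives qd = 93 - 4p; rearranging supply gives qs = 8p - 111. Setting quantity demanded equal to quantity supplied, 93 - 4p = 8p - 111, gives p* = 17 and q* = 25.
Because the ceiling (15) lies below the market-clearing price, it is binding.
At p = 15: qd = 93 - 4·15 = 33 and qs = 8·15 - 111 = 9.
Quantity traded falls to 9. At q = 9 the demand price is (93 - 9)/4 = 21 and the supply price is (111 + 9)/8 = 15.
Deadweight loss = ½ · (21 - 15) · (25 - 9) = ½ · 6 · 16 = 48.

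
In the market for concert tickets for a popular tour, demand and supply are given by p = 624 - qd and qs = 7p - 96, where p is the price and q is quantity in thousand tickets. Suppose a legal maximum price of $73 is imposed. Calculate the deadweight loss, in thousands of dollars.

8092

Rearranging demand gives qd = 624 - p. In a free market, 624 - p = 7p - 96 gives the equilibrium p* = 90, q* = 534.
Because the ceiling (73) lies below the market-clearing price, it is binding.
At p = 73: qd = 624 - 73 = 551 and qs = 7·73 - 96 = 415.
Quantity traded falls to 415. At q = 415 the demand price is 624 - 415 = 209 and the supply price is (96 + 415)/7 = 73.
Deadweight loss = ½ · (209 - 73) · (534 - 415) = ½ · 136 · 119 = 8092.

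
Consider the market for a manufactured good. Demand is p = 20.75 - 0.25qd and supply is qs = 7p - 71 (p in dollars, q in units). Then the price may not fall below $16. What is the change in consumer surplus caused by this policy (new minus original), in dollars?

-46

Rearranging demand gives qd = 83 - 4p. Setting quantity demanded equal to quantity supplied, 83 - 4p = 7p - 71, gives p* = 14 and q* = 27.
Because the floor (16) lies above the market-clearing price, it is binding.
At p = 16: qd = 83 - 4·16 = 19 and qs = 7·16 - 71 = 41.
Consumer surplus without the control is ½ · (20.75 - 14) · 27 = 91.125.
With the floor, consumers buy 19 units at 16, so CS = ½ · (20.75 - 16) · 19 = 45.125.
Change in consumer surplus = 45.125 - 91.125 = -46.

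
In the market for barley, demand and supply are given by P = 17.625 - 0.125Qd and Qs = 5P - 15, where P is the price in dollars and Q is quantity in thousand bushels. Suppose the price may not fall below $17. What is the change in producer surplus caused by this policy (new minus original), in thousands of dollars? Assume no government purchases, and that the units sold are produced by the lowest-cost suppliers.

Rearranging demand gives Qd = 141 - 8P. Equilibrium: 141 - 8P = 5P - 15, so 156 = 13P and P* = 12, Q* = 45.
Because the floor (17) lies above the market-clearing price, it is binding.
At P = 17: Qd = 141 - 8·17 = 5 and Qs = 5·17 - 15 = 70.
Producer surplus without the control is ½ · (12 - 3) · 45 = 202.5.
With the floor, 5 units are sold at 17. The supply price at Q = 5 is 4, so PS = ½ · [(17 - 3) + (17 - 4)] · 5 = 67.5.
Change in producer surplus = 67.5 - 202.5 = -135.

-135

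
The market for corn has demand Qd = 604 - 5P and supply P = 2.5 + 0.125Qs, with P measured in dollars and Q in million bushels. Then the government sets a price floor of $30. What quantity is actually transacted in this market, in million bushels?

Rearranging supply gives Qs = 8P - 20. Without the control the market clears where 604 - 5P = 8P - 20, i.e. P* = 48 and Q* = 364.
The floor of 30 is below the equilibrium price 48, so it is not binding; the market clears at P* = 48, Q* = 364.

364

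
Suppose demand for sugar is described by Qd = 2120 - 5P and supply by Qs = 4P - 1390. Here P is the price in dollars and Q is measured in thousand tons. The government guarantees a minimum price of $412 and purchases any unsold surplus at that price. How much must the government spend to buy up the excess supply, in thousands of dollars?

In a free market, 2120 - 5P = 4P - 1390 gives the equilibrium P* = 390, Q* = 170.
Since 412 > 390, the floor is binding.
At P = 412: Qd = 2120 - 5·412 = 60 and Qs = 4·412 - 1390 = 258.
Surplus = Qs - Qd = 198.
Government expenditure = surplus × support price = 198 × 412 = 81576.

81576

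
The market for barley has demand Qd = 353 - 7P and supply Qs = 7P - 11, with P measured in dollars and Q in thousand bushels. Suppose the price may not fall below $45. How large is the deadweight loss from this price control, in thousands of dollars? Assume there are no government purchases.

2527

Equilibrium: 353 - 7P = 7P - 11, so 364 = 14P and P* = 26, Q* = 171.
The floor of 45 is above the equilibrium price 26, so it binds.
At P = 45: Qd = 353 - 7·45 = 38 and Qs = 7·45 - 11 = 304.
Quantity traded falls to 38. At Q = 38 the demand price is (353 - 38)/7 = 45 and the supply price is (11 + 38)/7 = 7.
Deadweight loss = ½ · (45 - 7) · (171 - 38) = ½ · 38 · 133 = 2527.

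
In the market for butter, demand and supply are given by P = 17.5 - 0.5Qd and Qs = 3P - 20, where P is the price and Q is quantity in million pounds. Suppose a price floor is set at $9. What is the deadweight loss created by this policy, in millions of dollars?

Rearranging demand gives Qd = 35 - 2P. Without the control the market clears where 35 - 2P = 3P - 20, i.e. P* = 11 and Q* = 13.
Since 9 is below P* = 11, the floor does not bind and the free-market outcome prevails.
Since the control does not bind, no trades are prevented and deadweight loss is zero.

0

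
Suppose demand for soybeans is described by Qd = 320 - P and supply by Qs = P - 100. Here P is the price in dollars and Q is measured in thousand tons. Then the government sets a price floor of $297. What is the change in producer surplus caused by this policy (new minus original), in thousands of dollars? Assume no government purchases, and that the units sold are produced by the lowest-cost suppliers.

-1783.5

Equilibrium: 320 - P = P - 100, so 420 = 2P and P* = 210, Q* = 110.
Since 297 > 210, the floor is binding.
At P = 297: Qd = 320 - 297 = 23 and Qs = 297 - 100 = 197.
Producer surplus without the control is ½ · (210 - 100) · 110 = 6050.
With the floor, 23 units are sold at 297. The supply price at Q = 23 is 123, so PS = ½ · [(297 - 100) + (297 - 123)] · 23 = 4266.5.
Change in producer surplus = 4266.5 - 6050 = -1783.5.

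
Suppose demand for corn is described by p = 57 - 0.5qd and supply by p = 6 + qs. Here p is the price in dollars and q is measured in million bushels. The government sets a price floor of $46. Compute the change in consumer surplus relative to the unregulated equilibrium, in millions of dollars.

Rearranging demand gives qd = 114 - 2p; rearranging supply gives qs = p - 6. In a free market, 114 - 2p = p - 6 gives the equilibrium p* = 40, q* = 34.
Because the floor (46) lies above the market-clearing price, it is binding.
At p = 46: qd = 114 - 2·46 = 22 and qs = 46 - 6 = 40.
Consumer surplus without the control is ½ · (57 - 40) · 34 = 289.
With the floor, consumers buy 22 units at 46, so CS = ½ · (57 - 46) · 22 = 121.
Change in consumer surplus = 121 - 289 = -168.

-168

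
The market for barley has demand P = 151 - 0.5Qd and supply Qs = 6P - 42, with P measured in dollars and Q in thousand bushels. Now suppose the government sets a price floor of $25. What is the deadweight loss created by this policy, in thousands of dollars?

0

Rearranging demand gives Qd = 302 - 2P. Setting quantity demanded equal to quantity supplied, 302 - 2P = 6P - 42, gives P* = 43 and Q* = 216.
Since 25 is below P* = 43, the floor does not bind and the free-market outcome prevails.
Since the control does not bind, no trades are prevented and deadweight loss is zero.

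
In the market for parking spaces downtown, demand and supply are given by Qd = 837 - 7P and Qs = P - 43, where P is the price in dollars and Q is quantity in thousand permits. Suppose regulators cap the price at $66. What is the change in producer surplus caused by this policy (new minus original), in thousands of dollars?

In a free market, 837 - 7P = P - 43 gives the equilibrium P* = 110, Q* = 67.
Because the ceiling (66) lies below the market-clearing price, it is binding.
At P = 66: Qd = 837 - 7·66 = 375 and Qs = 66 - 43 = 23.
Producer surplus without the control is ½ · (110 - 43) · 67 = 2244.5.
With the ceiling, producers sell 23 units at 66, so PS = ½ · (66 - 43) · 23 = 264.5.
Change in producer surplus = 264.5 - 2244.5 = -1980.

-1980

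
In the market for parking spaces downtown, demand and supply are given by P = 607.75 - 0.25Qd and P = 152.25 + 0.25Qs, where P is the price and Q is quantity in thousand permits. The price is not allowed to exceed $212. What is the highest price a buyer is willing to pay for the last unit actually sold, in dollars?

Rearranging demand gives Qd = 2431 - 4P; rearranging supply gives Qs = 4P - 609. Without the control the market clears where 2431 - 4P = 4P - 609, i.e. P* = 380 and Q* = 911.
Since 212 < 380, the ceiling is binding.
At P = 212: Qd = 2431 - 4·212 = 1583 and Qs = 4·212 - 609 = 239.
Only 239 units reach the market. On the demand curve, the marginal buyer's willingness to pay at Q = 239 is (2431 - 239)/4 = 548.

548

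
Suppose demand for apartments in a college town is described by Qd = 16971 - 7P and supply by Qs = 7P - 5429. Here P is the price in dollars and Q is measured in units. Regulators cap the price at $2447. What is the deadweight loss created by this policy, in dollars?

0

Setting quantity demanded equal to quantity supplied, 16971 - 7P = 7P - 5429, gives P* = 1600 and Q* = 5771.
Since 2447 is above P* = 1600, the ceiling does not bind and the free-market outcome prevails.
Since the control does not bind, no trades are prevented and deadweight loss is zero.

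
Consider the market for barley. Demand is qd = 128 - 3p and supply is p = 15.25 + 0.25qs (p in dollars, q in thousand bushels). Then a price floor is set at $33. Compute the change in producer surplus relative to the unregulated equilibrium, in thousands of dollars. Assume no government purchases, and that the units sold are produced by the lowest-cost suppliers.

133.5

Rearranging supply gives qs = 4p - 61. Without the control the market clears where 128 - 3p = 4p - 61, i.e. p* = 27 and q* = 47.
The floor of 33 is above the equilibrium price 27, so it binds.
At p = 33: qd = 128 - 3·33 = 29 and qs = 4·33 - 61 = 71.
Producer surplus without the control is ½ · (27 - 15.25) · 47 = 276.125.
With the floor, 29 units are sold at 33. The supply price at q = 29 is 22.5, so PS = ½ · [(33 - 15.25) + (33 - 22.5)] · 29 = 409.625.
Change in producer surplus = 409.625 - 276.125 = 133.5.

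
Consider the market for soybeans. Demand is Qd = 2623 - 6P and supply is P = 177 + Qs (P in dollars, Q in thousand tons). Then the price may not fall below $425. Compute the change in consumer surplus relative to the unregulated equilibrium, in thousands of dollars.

Rearranging supply gives Qs = P - 177. Equilibrium: 2623 - 6P = P - 177, so 2800 = 7P and P* = 400, Q* = 223.
The floor of 425 is above the equilibrium price 400, so it binds.
At P = 425: Qd = 2623 - 6·425 = 73 and Qs = 425 - 177 = 248.
Consumer surplus without the control is ½ · (2623/6 - 400) · 223 = 49729/12.
With the floor, consumers buy 73 units at 425, so CS = ½ · (2623/6 - 425) · 73 = 5329/12.
Change in consumer surplus = 5329/12 - 49729/12 = -3700.

-3700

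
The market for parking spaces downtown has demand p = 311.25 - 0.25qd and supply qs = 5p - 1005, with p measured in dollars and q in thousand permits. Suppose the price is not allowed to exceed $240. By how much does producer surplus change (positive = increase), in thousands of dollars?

Rearranging demand gives qd = 1245 - 4p. Without the control the market clears where 1245 - 4p = 5p - 1005, i.e. p* = 250 and q* = 245.
Because the ceiling (240) lies below the market-clearing price, it is binding.
At p = 240: qd = 1245 - 4·240 = 285 and qs = 5·240 - 1005 = 195.
Producer surplus without the control is ½ · (250 - 201) · 245 = 6002.5.
With the ceiling, producers sell 195 units at 240, so PS = ½ · (240 - 201) · 195 = 3802.5.
Change in producer surplus = 3802.5 - 6002.5 = -2200.

-2200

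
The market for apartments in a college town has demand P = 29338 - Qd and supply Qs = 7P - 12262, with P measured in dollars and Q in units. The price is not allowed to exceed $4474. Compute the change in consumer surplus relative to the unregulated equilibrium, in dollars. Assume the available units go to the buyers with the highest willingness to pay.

Rearranging demand gives Qd = 29338 - P. Without the control the market clears where 29338 - P = 7P - 12262, i.e. P* = 5200 and Q* = 24138.
Since 4474 < 5200, the ceiling is binding.
At P = 4474: Qd = 29338 - 4474 = 24864 and Qs = 7·4474 - 12262 = 19056.
Consumer surplus without the control is ½ · (29338 - 5200) · 24138 = 291321522.
With the ceiling, 19056 units are sold at 4474 (assume they go to the highest-value buyers). The demand price at Q = 19056 is 10282, so CS = ½ · [(29338 - 4474) + (10282 - 4474)] · 19056 = 292242816.
Change in consumer surplus = 292242816 - 291321522 = 921294.

921294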